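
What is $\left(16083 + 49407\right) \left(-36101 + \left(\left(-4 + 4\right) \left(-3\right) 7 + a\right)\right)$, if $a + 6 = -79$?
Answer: $-2369821140$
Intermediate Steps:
$a = -85$ ($a = -6 - 79 = -85$)
$\left(16083 + 49407\right) \left(-36101 + \left(\left(-4 + 4\right) \left(-3\right) 7 + a\right)\right) = \left(16083 + 49407\right) \left(-36101 - \left(85 - \left(-4 + 4\right) \left(-3\right) 7\right)\right) = 65490 \left(-36101 - \left(85 - 0 \left(-3\right) 7\right)\right) = 65490 \left(-36101 + \left(0 \cdot 7 - 85\right)\right) = 65490 \left(-36101 + \left(0 - 85\right)\right) = 65490 \left(-36101 - 85\right) = 65490 \left(-36186\right) = -2369821140$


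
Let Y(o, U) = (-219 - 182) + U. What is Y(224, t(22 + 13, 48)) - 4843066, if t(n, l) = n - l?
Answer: -4843480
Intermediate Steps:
Y(o, U) = -401 + U
Y(224, t(22 + 13, 48)) - 4843066 = (-401 + ((22 + 13) - 1*48)) - 4843066 = (-401 + (35 - 48)) - 4843066 = (-401 - 13) - 4843066 = -414 - 4843066 = -4843480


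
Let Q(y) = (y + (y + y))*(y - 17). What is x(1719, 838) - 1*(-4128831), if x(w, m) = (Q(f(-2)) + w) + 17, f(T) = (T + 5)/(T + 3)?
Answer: 4130441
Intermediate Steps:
f(T) = (5 + T)/(3 + T)
Q(y) = 3*y*(-17 + y) (Q(y) = (y + 2*y)*(-17 + y) = (3*y)*(-17 + y) = 3*y*(-17 + y))
x(w, m) = -109 + w (x(w, m) = (3*((5 - 2)/(3 - 2))*(-17 + (5 - 2)/(3 - 2)) + w) + 17 = (3*(3/1)*(-17 + 3/1) + w) + 17 = (3*(1*3)*(-17 + 1*3) + w) + 17 = (3*3*(-17 + 3) + w) + 17 = (3*3*(-14) + w) + 17 = (-126 + w) + 17 = -109 + w)
x(1719, 838) - 1*(-4128831) = (-109 + 1719) - 1*(-4128831) = 1610 + 4128831 = 4130441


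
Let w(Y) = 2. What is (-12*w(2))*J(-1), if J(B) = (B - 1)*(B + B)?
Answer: -96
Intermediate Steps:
J(B) = 2*B*(-1 + B) (J(B) = (-1 + B)*(2*B) = 2*B*(-1 + B))
(-12*w(2))*J(-1) = (-12*2)*(2*(-1)*(-1 - 1)) = -48*(-1)*(-2) = -24*4 = -96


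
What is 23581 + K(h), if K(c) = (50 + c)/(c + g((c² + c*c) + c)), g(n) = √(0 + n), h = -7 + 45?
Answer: 919571/39 + 44*√2926/741 ≈ 23582.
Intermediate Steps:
h = 38
g(n) = √n
K(c) = (50 + c)/(c + √(c + 2*c²)) (K(c) = (50 + c)/(c + √((c² + c*c) + c)) = (50 + c)/(c + √((c² + c²) + c)) = (50 + c)/(c + √(2*c² + c)) = (50 + c)/(c + √(c + 2*c²)))
23581 + K(h) = 23581 + (50 + 38)/(38 + √(38*(1 + 2*38))) = 23581 + 88/(38 + √(38*(1 + 76))) = 23581 + 88/(38 + √(38*77)) = 23581 + 88/(38 + √2926)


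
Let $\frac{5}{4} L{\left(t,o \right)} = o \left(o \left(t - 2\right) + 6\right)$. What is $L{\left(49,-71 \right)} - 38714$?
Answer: $\frac{752434}{5} \approx 1.5049 \cdot 10^{5}$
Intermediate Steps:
$L{\left(t,o \right)} = \frac{4 o \left(6 + o \left(-2 + t\right)\right)}{5}$ ($L{\left(t,o \right)} = \frac{4 o \left(o \left(t - 2\right) + 6\right)}{5} = \frac{4 o \left(o \left(-2 + t\right) + 6\right)}{5} = \frac{4 o \left(6 + o \left(-2 + t\right)\right)}{5}$)
$L{\left(49,-71 \right)} - 38714 = \frac{4}{5} \left(-71\right) \left(6 - -142 - 3479\right) - 38714 = \frac{4}{5} \left(-71\right) \left(6 + 142 - 3479\right) - 38714 = \frac{4}{5} \left(-71\right) \left(-3331\right) - 38714 = \frac{946004}{5} - 38714 = \frac{752434}{5}$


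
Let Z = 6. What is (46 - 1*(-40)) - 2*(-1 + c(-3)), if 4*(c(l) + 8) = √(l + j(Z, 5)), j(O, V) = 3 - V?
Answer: 104 - I*√5/2 ≈ 104.0 - 1.118*I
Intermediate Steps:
c(l) = -8 + √(-2 + l)/4 (c(l) = -8 + √(l + (3 - 1*5))/4 = -8 + √(l + (3 - 5))/4 = -8 + √(l - 2)/4 = -8 + √(-2 + l)/4)
(46 - 1*(-40)) - 2*(-1 + c(-3)) = (46 - 1*(-40)) - 2*(-1 + (-8 + √(-2 - 3)/4)) = (46 + 40) - 2*(-1 + (-8 + √(-5)/4)) = 86 - 2*(-1 + (-8 + (I*√5)/4)) = 86 - 2*(-1 + (-8 + I*√5/4)) = 86 - 2*(-9 + I*√5/4) = 86 + (18 - I*√5/2) = 104 - I*√5/2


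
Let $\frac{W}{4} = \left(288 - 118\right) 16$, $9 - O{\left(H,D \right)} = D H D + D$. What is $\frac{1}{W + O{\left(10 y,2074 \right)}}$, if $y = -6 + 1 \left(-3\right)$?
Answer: $\frac{1}{387141655} \approx 2.583 \cdot 10^{-9}$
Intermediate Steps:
$y = -9$ ($y = -6 - 3 = -9$)
$O{\left(H,D \right)} = 9 - D - H D^{2}$ ($O{\left(H,D \right)} = 9 - \left(D H D + D\right) = 9 - \left(H D^{2} + D\right) = 9 - \left(D + H D^{2}\right) = 9 - D - H D^{2}$)
$W = 10880$ ($W = 4 \left(288 - 118\right) 16 = 4 \cdot 170 \cdot 16 = 4 \cdot 2720 = 10880$)
$\frac{1}{W + O{\left(10 y,2074 \right)}} = \frac{1}{10880 - \left(2065 + 10 \left(-9\right) 2074^{2}\right)} = \frac{1}{10880 - \left(2065 - 387132840\right)} = \frac{1}{10880 + \left(9 - 2074 + 387132840\right)} = \frac{1}{10880 + 387130775} = \frac{1}{387141655}$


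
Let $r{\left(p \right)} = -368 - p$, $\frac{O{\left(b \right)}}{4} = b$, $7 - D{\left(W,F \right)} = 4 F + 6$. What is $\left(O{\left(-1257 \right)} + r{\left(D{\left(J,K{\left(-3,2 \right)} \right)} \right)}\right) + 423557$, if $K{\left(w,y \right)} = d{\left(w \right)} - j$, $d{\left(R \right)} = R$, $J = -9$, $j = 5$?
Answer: $418128$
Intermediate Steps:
$K{\left(w,y \right)} = -5 + w$ ($K{\left(w,y \right)} = w - 5 = -5 + w$)
$D{\left(W,F \right)} = 1 - 4 F$ ($D{\left(W,F \right)} = 7 - \left(4 F + 6\right) = 7 - \left(6 + 4 F\right) = 1 - 4 F$)
$O{\left(b \right)} = 4 b$
$\left(O{\left(-1257 \right)} + r{\left(D{\left(J,K{\left(-3,2 \right)} \right)} \right)}\right) + 423557 = \left(4 \left(-1257\right) - \left(369 - 4 \left(-5 - 3\right)\right)\right) + 423557 = \left(-5028 - \left(369 + 32\right)\right) + 423557 = \left(-5028 - 401\right) + 423557 = -5429 + 423557 = 418128$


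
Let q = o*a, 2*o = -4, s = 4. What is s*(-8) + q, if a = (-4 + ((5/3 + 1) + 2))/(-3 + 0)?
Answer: -284/9 ≈ -31.556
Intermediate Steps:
o = -2 (o = (½)*(-4) = -2)
a = -2/9 (a = (-4 + ((5*(⅓) + 1) + 2))/(-3) = (-4 + ((5/3 + 1) + 2))*(-⅓) = (-4 + (8/3 + 2))*(-⅓) = (-4 + 14/3)*(-⅓) = (⅔)*(-⅓) = -2/9 ≈ -0.22222)
q = 4/9 (q = -2*(-2/9) = 4/9 ≈ 0.44444)
s*(-8) + q = 4*(-8) + 4/9 = -32 + 4/9 = -284/9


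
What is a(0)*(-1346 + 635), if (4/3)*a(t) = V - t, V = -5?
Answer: 10665/4 ≈ 2666.3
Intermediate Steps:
a(t) = -15/4 - 3*t/4 (a(t) = 3*(-5 - t)/4 = -15/4 - 3*t/4)
a(0)*(-1346 + 635) = (-15/4 - ¾*0)*(-1346 + 635) = (-15/4 + 0)*(-711) = -15/4*(-711) = 10665/4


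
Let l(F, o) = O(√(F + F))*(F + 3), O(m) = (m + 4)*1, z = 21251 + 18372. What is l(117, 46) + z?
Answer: 40103 + 360*√26 ≈ 41939.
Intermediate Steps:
z = 39623
O(m) = 4 + m (O(m) = (4 + m)*1 = 4 + m)
l(F, o) = (3 + F)*(4 + √2*√F) (l(F, o) = (4 + √(F + F))*(F + 3) = (4 + √(2*F))*(3 + F) = (4 + √2*√F)*(3 + F) = (3 + F)*(4 + √2*√F))
l(117, 46) + z = (3 + 117)*(4 + √2*√117) + 39623 = 120*(4 + √2*(3*√13)) + 39623 = 120*(4 + 3*√26) + 39623 = (480 + 360*√26) + 39623 = 40103 + 360*√26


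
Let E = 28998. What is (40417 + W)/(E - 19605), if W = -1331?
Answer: 39086/9393 ≈ 4.1612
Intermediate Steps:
(40417 + W)/(E - 19605) = (40417 - 1331)/(28998 - 19605) = 39086/9393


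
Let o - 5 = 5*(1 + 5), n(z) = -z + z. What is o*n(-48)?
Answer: 0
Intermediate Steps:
n(z) = 0
o = 35 (o = 5 + 5*(1 + 5) = 5 + 5*6 = 5 + 30 = 35)
o*n(-48) = 35*0 = 0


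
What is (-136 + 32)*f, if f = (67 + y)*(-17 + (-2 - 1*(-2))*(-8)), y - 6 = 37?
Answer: 194480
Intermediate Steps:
y = 43 (y = 6 + 37 = 43)
f = -1870 (f = (67 + 43)*(-17 + (-2 - 1*(-2))*(-8)) = 110*(-17 + (-2 + 2)*(-8)) = 110*(-17 + 0*(-8)) = 110*(-17 + 0) = 110*(-17) = -1870)
(-136 + 32)*f = (-136 + 32)*(-1870) = -104*(-1870) = 194480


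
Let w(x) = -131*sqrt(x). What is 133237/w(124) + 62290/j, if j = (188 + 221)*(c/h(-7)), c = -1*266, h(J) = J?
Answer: 31145/7771 - 133237*sqrt(31)/8122 ≈ -87.328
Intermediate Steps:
c = -266
j = 15542 (j = (188 + 221)*(-266/(-7)) = 409*(-266*(-1/7)) = 409*38 = 15542)
133237/w(124) + 62290/j = 133237/((-262*sqrt(31))) + 62290/15542 = 133237/((-262*sqrt(31))) + 62290*(1/15542) = 133237/((-262*sqrt(31))) + 31145/7771 = 133237*(-sqrt(31)/8122) + 31145/7771 = -133237*sqrt(31)/8122 + 31145/7771 = 31145/7771 - 133237*sqrt(31)/8122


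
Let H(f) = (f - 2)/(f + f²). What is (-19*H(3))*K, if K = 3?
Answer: -19/4 ≈ -4.7500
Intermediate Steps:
H(f) = (-2 + f)/(f + f²)
(-19*H(3))*K = -19*(-2 + 3)/(3*(1 + 3))*3 = -19/(3*4)*3 = -19*1/12*3 = -19/12*3 = -19/4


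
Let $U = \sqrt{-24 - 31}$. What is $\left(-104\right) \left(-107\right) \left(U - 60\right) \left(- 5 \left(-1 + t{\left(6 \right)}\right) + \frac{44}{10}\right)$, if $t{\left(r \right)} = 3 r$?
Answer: $53815008 - \frac{4484584 i \sqrt{55}}{5} \approx 5.3815 \cdot 10^{7} - 6.6517 \cdot 10^{6} i$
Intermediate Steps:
$U = i \sqrt{55}$ ($U = \sqrt{-55} = i \sqrt{55} \approx 7.4162 i$)
$\left(-104\right) \left(-107\right) \left(U - 60\right) \left(- 5 \left(-1 + t{\left(6 \right)}\right) + \frac{44}{10}\right) = \left(-104\right) \left(-107\right) \left(i \sqrt{55} - 60\right) \left(- 5 \left(-1 + 3 \cdot 6\right) + \frac{44}{10}\right) = 11128 \left(-60 + i \sqrt{55}\right) \left(- 5 \left(-1 + 18\right) + 44 \cdot \frac{1}{10}\right) = 11128 \left(-60 + i \sqrt{55}\right) \left(\left(-5\right) 17 + \frac{22}{5}\right) = 11128 \left(-60 + i \sqrt{55}\right) \left(-85 + \frac{22}{5}\right) = 11128 \left(-60 + i \sqrt{55}\right) \left(- \frac{403}{5}\right) = 11128 \left(4836 - \frac{403 i \sqrt{55}}{5}\right) = 53815008 - \frac{4484584 i \sqrt{55}}{5}$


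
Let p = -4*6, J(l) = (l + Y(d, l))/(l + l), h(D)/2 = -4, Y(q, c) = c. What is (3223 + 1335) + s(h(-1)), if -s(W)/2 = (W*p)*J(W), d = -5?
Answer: 4174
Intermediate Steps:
h(D) = -8 (h(D) = 2*(-4) = -8)
J(l) = 1 (J(l) = (l + l)/(l + l) = (2*l)/((2*l)) = (2*l)*(1/(2*l)) = 1)
p = -24
s(W) = 48*W (s(W) = -2*W*(-24) = -2*(-24*W) = -(-48)*W = 48*W)
(3223 + 1335) + s(h(-1)) = (3223 + 1335) + 48*(-8) = 4558 - 384 = 4174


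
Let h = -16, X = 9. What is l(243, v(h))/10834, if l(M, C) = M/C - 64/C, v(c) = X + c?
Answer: -179/75838 ≈ -0.0023603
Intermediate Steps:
v(c) = 9 + c
l(M, C) = -64/C + M/C
l(243, v(h))/10834 = ((-64 + 243)/(9 - 16))/10834 = (179/(-7))*(1/10834) = -⅐*179*(1/10834) = -179/7*1/10834 = -179/75838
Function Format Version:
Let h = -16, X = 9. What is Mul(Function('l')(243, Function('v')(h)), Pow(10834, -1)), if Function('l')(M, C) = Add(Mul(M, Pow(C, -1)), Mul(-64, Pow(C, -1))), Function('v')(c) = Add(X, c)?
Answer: Rational(-179, 75838) ≈ -0.0023603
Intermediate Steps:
Function('v')(c) = Add(9, c)
Function('l')(M, C) = Add(Mul(-64, Pow(C, -1)), Mul(M, Pow(C, -1)))
Mul(Function('l')(243, Function('v')(h)), Pow(10834, -1)) = Mul(Mul(Pow(Add(9, -16), -1), Add(-64, 243)), Pow(10834, -1)) = Mul(Mul(Pow(-7, -1), 179), Rational(1, 10834)) = Mul(Mul(Rational(-1, 7), 179), Rational(1, 10834)) = Mul(Rational(-179, 7), Rational(1, 10834)) = Rational(-179, 75838)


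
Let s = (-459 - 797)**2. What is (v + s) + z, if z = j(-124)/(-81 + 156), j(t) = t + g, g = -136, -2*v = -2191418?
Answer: 40098623/15 ≈ 2.6732e+6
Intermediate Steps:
v = 1095709 (v = -1/2*(-2191418) = 1095709)
j(t) = -136 + t (j(t) = t - 136 = -136 + t)
s = 1577536 (s = (-1256)**2 = 1577536)
z = -52/15 (z = (-136 - 124)/(-81 + 156) = -260/75 = (1/75)*(-260) = -52/15 ≈ -3.4667)
(v + s) + z = (1095709 + 1577536) - 52/15 = 2673245 - 52/15 = 40098623/15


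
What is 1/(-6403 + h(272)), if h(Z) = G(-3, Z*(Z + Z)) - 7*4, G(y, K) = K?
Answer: 1/141537 ≈ 7.0653e-6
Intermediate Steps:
h(Z) = -28 + 2*Z² (h(Z) = Z*(Z + Z) - 7*4 = Z*(2*Z) - 28 = 2*Z² - 28 = -28 + 2*Z²)
1/(-6403 + h(272)) = 1/(-6403 + (-28 + 2*272²)) = 1/(-6403 + (-28 + 2*73984)) = 1/(-6403 + (-28 + 147968)) = 1/(-6403 + 147940) = 1/141537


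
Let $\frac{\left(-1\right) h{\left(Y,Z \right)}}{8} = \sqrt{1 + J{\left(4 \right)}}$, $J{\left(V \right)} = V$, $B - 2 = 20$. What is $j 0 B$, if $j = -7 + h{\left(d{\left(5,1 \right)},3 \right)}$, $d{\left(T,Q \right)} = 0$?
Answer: $0$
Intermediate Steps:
$B = 22$ ($B = 2 + 20 = 22$)
$h{\left(Y,Z \right)} = - 8 \sqrt{5}$ ($h{\left(Y,Z \right)} = - 8 \sqrt{1 + 4} = - 8 \sqrt{5}$)
$j = -7 - 8 \sqrt{5} \approx -24.889$
$j 0 B = \left(-7 - 8 \sqrt{5}\right) 0 \cdot 22 = 0 \cdot 22 = 0$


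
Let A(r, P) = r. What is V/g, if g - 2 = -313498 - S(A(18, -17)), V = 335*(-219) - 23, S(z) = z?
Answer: 36694/156757 ≈ 0.23408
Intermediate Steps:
V = -73388 (V = -73365 - 23 = -73388)
g = -313514 (g = 2 + (-313498 - 1*18) = 2 + (-313498 - 18) = 2 - 313516 = -313514)
V/g = -73388/(-313514) = -73388*(-1/313514) = 36694/156757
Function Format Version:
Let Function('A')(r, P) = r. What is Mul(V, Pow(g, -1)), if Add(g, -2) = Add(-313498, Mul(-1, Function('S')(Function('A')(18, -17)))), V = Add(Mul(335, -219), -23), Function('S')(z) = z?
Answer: Rational(36694, 156757) ≈ 0.23408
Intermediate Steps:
V = -73388 (V = Add(-73365, -23) = -73388)
g = -313514 (g = Add(2, Add(-313498, Mul(-1, 18))) = Add(2, Add(-313498, -18)) = Add(2, -313516) = -313514)
Mul(V, Pow(g, -1)) = Mul(-73388, Pow(-313514, -1)) = Mul(-73388, Rational(-1, 313514)) = Rational(36694, 156757)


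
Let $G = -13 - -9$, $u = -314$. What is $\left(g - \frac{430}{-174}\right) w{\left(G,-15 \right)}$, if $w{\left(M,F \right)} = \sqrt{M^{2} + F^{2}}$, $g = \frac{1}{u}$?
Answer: $\frac{67423 \sqrt{241}}{27318} \approx 38.315$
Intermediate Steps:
$G = -4$ ($G = -13 + 9 = -4$)
$g = - \frac{1}{314}$ ($g = \frac{1}{-314} = - \frac{1}{314} \approx -0.0031847$)
$w{\left(M,F \right)} = \sqrt{F^{2} + M^{2}}$
$\left(g - \frac{430}{-174}\right) w{\left(G,-15 \right)} = \left(- \frac{1}{314} - \frac{430}{-174}\right) \sqrt{\left(-15\right)^{2} + \left(-4\right)^{2}} = \left(- \frac{1}{314} - - \frac{215}{87}\right) \sqrt{225 + 16} = \left(- \frac{1}{314} + \frac{215}{87}\right) \sqrt{241} = \frac{67423 \sqrt{241}}{27318}$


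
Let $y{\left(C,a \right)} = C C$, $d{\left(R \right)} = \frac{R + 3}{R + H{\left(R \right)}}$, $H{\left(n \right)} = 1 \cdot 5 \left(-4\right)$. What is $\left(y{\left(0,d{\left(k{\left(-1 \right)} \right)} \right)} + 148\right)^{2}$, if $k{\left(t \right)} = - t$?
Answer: $21904$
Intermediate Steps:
$H{\left(n \right)} = -20$ ($H{\left(n \right)} = 5 \left(-4\right) = -20$)
$d{\left(R \right)} = \frac{3 + R}{-20 + R}$ ($d{\left(R \right)} = \frac{R + 3}{R - 20} = \frac{3 + R}{-20 + R}$)
$y{\left(C,a \right)} = C^{2}$
$\left(y{\left(0,d{\left(k{\left(-1 \right)} \right)} \right)} + 148\right)^{2} = \left(0^{2} + 148\right)^{2} = \left(0 + 148\right)^{2} = 148^{2} = 21904$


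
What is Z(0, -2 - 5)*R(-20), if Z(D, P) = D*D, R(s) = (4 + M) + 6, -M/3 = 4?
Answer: 0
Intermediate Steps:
M = -12 (M = -3*4 = -12)
R(s) = -2 (R(s) = (4 - 12) + 6 = -8 + 6 = -2)
Z(D, P) = D²
Z(0, -2 - 5)*R(-20) = 0²*(-2) = 0*(-2) = 0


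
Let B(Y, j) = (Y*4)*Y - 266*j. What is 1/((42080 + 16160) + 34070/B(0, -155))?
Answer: 4123/240126927 ≈ 1.7170e-5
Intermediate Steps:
B(Y, j) = -266*j + 4*Y**2 (B(Y, j) = (4*Y)*Y - 266*j = 4*Y**2 - 266*j = -266*j + 4*Y**2)
1/((42080 + 16160) + 34070/B(0, -155)) = 1/((42080 + 16160) + 34070/(-266*(-155) + 4*0**2)) = 1/(58240 + 34070/(41230 + 4*0)) = 1/(58240 + 34070/(41230 + 0)) = 1/(58240 + 34070/41230) = 1/(58240 + 34070*(1/41230)) = 1/(58240 + 3407/4123) = 1/(240126927/4123) = 4123/240126927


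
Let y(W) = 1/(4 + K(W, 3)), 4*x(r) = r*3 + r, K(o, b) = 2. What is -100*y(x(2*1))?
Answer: -50/3 ≈ -16.667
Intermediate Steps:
x(r) = r (x(r) = (r*3 + r)/4 = (3*r + r)/4 = (4*r)/4 = r)
y(W) = 1/6 (y(W) = 1/(4 + 2) = 1/6)
-100*y(x(2*1)) = -100*1/6 = -50/3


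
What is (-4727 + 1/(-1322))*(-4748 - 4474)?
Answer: 28814577045/661 ≈ 4.3592e+7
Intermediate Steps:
(-4727 + 1/(-1322))*(-4748 - 4474) = (-4727 - 1/1322)*(-9222) = -6249095/1322*(-9222) = 28814577045/661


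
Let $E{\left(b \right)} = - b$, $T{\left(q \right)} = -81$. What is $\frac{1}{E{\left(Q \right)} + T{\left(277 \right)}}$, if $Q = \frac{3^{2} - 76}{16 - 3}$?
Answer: $- \frac{13}{986} \approx -0.013185$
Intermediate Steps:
$Q = - \frac{67}{13}$ ($Q = \frac{9 - 76}{13} = \left(9 - 76\right) \frac{1}{13} = \left(-67\right) \frac{1}{13} = - \frac{67}{13} \approx -5.1538$)
$\frac{1}{E{\left(Q \right)} + T{\left(277 \right)}} = \frac{1}{\left(-1\right) \left(- \frac{67}{13}\right) - 81} = \frac{1}{\frac{67}{13} - 81} = \frac{1}{- \frac{986}{13}} = - \frac{13}{986}$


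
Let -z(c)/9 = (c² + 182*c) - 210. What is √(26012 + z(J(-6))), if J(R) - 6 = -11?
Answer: √35867 ≈ 189.39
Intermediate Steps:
J(R) = -5 (J(R) = 6 - 11 = -5)
z(c) = 1890 - 1638*c - 9*c² (z(c) = -9*((c² + 182*c) - 210) = -9*(-210 + c² + 182*c) = 1890 - 1638*c - 9*c²)
√(26012 + z(J(-6))) = √(26012 + (1890 - 1638*(-5) - 9*(-5)²)) = √(26012 + (1890 + 8190 - 9*25)) = √(26012 + (1890 + 8190 - 225)) = √(26012 + 9855) = √35867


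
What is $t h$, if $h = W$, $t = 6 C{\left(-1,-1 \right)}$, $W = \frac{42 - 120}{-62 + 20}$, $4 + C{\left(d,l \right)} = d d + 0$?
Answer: $- \frac{234}{7} \approx -33.429$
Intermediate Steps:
$C{\left(d,l \right)} = -4 + d^{2}$ ($C{\left(d,l \right)} = -4 + \left(d d + 0\right) = -4 + \left(d^{2} + 0\right) = -4 + d^{2}$)
$W = \frac{13}{7}$ ($W = - \frac{78}{-42} = \left(-78\right) \left(- \frac{1}{42}\right) = \frac{13}{7} \approx 1.8571$)
$t = -18$ ($t = 6 \left(-4 + \left(-1\right)^{2}\right) = 6 \left(-4 + 1\right) = 6 \left(-3\right) = -18$)
$h = \frac{13}{7} \approx 1.8571$
$t h = \left(-18\right) \frac{13}{7} = - \frac{234}{7}$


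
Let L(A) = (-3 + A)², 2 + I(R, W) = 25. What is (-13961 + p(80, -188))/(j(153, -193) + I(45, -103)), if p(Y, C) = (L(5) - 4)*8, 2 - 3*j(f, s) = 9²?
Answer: 41883/10 ≈ 4188.3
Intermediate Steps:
j(f, s) = -79/3 (j(f, s) = ⅔ - ⅓*9² = ⅔ - ⅓*81 = ⅔ - 27 = -79/3)
I(R, W) = 23 (I(R, W) = -2 + 25 = 23)
p(Y, C) = 0 (p(Y, C) = ((-3 + 5)² - 4)*8 = (2² - 4)*8 = (4 - 4)*8 = 0*8 = 0)
(-13961 + p(80, -188))/(j(153, -193) + I(45, -103)) = (-13961 + 0)/(-79/3 + 23) = -13961/(-10/3) = -13961*(-3/10) = 41883/10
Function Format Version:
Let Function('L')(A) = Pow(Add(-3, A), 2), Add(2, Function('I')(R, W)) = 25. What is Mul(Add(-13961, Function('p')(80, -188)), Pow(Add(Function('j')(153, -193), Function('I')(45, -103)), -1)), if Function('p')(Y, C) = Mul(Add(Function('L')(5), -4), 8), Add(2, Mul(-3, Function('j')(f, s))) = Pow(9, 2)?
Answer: Rational(41883, 10) ≈ 4188.3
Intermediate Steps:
Function('j')(f, s) = Rational(-79, 3) (Function('j')(f, s) = Add(Rational(2, 3), Mul(Rational(-1, 3), Pow(9, 2))) = Add(Rational(2, 3), Mul(Rational(-1, 3), 81)) = Add(Rational(2, 3), -27) = Rational(-79, 3))
Function('I')(R, W) = 23 (Function('I')(R, W) = Add(-2, 25) = 23)
Function('p')(Y, C) = 0 (Function('p')(Y, C) = Mul(Add(Pow(Add(-3, 5), 2), -4), 8) = Mul(Add(Pow(2, 2), -4), 8) = Mul(Add(4, -4), 8) = Mul(0, 8) = 0)
Mul(Add(-13961, Function('p')(80, -188)), Pow(Add(Function('j')(153, -193), Function('I')(45, -103)), -1)) = Mul(Add(-13961, 0), Pow(Add(Rational(-79, 3), 23), -1)) = Mul(-13961, Pow(Rational(-10, 3), -1)) = Mul(-13961, Rational(-3, 10)) = Rational(41883, 10)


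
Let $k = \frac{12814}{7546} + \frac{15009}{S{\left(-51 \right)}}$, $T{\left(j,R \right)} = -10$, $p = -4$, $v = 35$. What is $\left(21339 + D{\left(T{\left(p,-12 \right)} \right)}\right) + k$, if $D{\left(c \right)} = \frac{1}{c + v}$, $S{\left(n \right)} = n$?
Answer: $\frac{33748499116}{1603525} \approx 21046.0$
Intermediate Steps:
$D{\left(c \right)} = \frac{1}{35 + c}$ ($D{\left(c \right)} = \frac{1}{c + 35} = \frac{1}{35 + c}$)
$k = - \frac{18767400}{64141}$ ($k = \frac{12814}{7546} + \frac{15009}{-51} = 12814 \cdot \frac{1}{7546} + 15009 \left(- \frac{1}{51}\right) = \frac{6407}{3773} - \frac{5003}{17} = - \frac{18767400}{64141} \approx -292.6$)
$\left(21339 + D{\left(T{\left(p,-12 \right)} \right)}\right) + k = \left(21339 + \frac{1}{35 - 10}\right) - \frac{18767400}{64141} = \left(21339 + \frac{1}{25}\right) - \frac{18767400}{64141} = \frac{533476}{25} - \frac{18767400}{64141} = \frac{33748499116}{1603525}$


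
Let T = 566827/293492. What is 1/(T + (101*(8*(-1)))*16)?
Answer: -293492/3793697749 ≈ -7.7363e-5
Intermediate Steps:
T = 566827/293492 (T = 566827*(1/293492) = 566827/293492 ≈ 1.9313)
1/(T + (101*(8*(-1)))*16) = 1/(566827/293492 + (101*(8*(-1)))*16) = 1/(566827/293492 + (101*(-8))*16) = 1/(566827/293492 - 808*16) = 1/(566827/293492 - 12928) = 1/(-3793697749/293492) = -293492/3793697749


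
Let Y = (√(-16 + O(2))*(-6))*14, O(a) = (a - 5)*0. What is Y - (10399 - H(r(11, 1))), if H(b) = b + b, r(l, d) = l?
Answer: -10377 - 336*I ≈ -10377.0 - 336.0*I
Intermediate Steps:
O(a) = 0 (O(a) = (-5 + a)*0 = 0)
H(b) = 2*b
Y = -336*I (Y = (√(-16 + 0)*(-6))*14 = (√(-16)*(-6))*14 = ((4*I)*(-6))*14 = -24*I*14 = -336*I ≈ -336.0*I)
Y - (10399 - H(r(11, 1))) = -336*I - (10399 - 2*11) = -336*I - (10399 - 1*22) = -336*I - (10399 - 22) = -336*I - 1*10377 = -336*I - 10377 = -10377 - 336*I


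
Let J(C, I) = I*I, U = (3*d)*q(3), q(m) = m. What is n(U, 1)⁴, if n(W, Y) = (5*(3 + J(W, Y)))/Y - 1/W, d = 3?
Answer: 84402451441/531441 ≈ 1.5882e+5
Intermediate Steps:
U = 27 (U = (3*3)*3 = 9*3 = 27)
J(C, I) = I²
n(W, Y) = -1/W + (15 + 5*Y²)/Y (n(W, Y) = (5*(3 + Y²))/Y - 1/W = (15 + 5*Y²)/Y - 1/W = -1/W + (15 + 5*Y²)/Y)
n(U, 1)⁴ = (-1/27 + 5*1 + 15/1)⁴ = (-1*1/27 + 5 + 15*1)⁴ = (-1/27 + 5 + 15)⁴ = (539/27)⁴ = 84402451441/531441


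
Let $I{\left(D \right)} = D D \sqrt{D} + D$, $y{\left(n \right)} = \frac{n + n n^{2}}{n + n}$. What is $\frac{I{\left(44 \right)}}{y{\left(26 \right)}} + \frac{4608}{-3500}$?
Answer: $- \frac{702904}{592375} + \frac{7744 \sqrt{11}}{677} \approx 36.751$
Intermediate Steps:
$y{\left(n \right)} = \frac{n + n^{3}}{2 n}$
$I{\left(D \right)} = D + D^{\frac{5}{2}}$ ($I{\left(D \right)} = D D^{\frac{3}{2}} + D = D^{\frac{5}{2}} + D = D + D^{\frac{5}{2}}$)
$\frac{I{\left(44 \right)}}{y{\left(26 \right)}} + \frac{4608}{-3500} = \frac{44 + 44^{\frac{5}{2}}}{\frac{1}{2} + \frac{26^{2}}{2}} + \frac{4608}{-3500} = \frac{44 + 3872 \sqrt{11}}{\frac{1}{2} + \frac{1}{2} \cdot 676} + 4608 \left(- \frac{1}{3500}\right) = \frac{44 + 3872 \sqrt{11}}{\frac{1}{2} + 338} - \frac{1152}{875} = \frac{44 + 3872 \sqrt{11}}{\frac{677}{2}} - \frac{1152}{875} = \left(44 + 3872 \sqrt{11}\right) \frac{2}{677} - \frac{1152}{875} = \left(\frac{88}{677} + \frac{7744 \sqrt{11}}{677}\right) - \frac{1152}{875} = - \frac{702904}{592375} + \frac{7744 \sqrt{11}}{677}$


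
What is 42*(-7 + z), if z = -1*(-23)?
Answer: 672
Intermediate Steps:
z = 23
42*(-7 + z) = 42*(-7 + 23) = 42*16 = 672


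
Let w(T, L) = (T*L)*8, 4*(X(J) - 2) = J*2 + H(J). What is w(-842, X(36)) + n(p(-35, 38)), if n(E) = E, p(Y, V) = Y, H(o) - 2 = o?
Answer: -198747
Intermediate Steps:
H(o) = 2 + o
X(J) = 5/2 + 3*J/4 (X(J) = 2 + (J*2 + (2 + J))/4 = 2 + (2*J + (2 + J))/4 = 2 + (2 + 3*J)/4 = 2 + (1/2 + 3*J/4) = 5/2 + 3*J/4)
w(T, L) = 8*L*T (w(T, L) = (L*T)*8 = 8*L*T)
w(-842, X(36)) + n(p(-35, 38)) = 8*(5/2 + (3/4)*36)*(-842) - 35 = 8*(5/2 + 27)*(-842) - 35 = 8*(59/2)*(-842) - 35 = -198712 - 35 = -198747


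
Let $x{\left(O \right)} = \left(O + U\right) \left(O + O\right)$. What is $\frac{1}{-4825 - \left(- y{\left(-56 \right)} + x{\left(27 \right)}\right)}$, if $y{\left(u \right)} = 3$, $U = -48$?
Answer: $- \frac{1}{3688} \approx -0.00027115$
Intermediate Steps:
$x{\left(O \right)} = 2 O \left(-48 + O\right)$ ($x{\left(O \right)} = \left(O - 48\right) \left(O + O\right) = \left(-48 + O\right) 2 O = 2 O \left(-48 + O\right)$)
$\frac{1}{-4825 - \left(- y{\left(-56 \right)} + x{\left(27 \right)}\right)} = \frac{1}{-4825 - \left(-3 + 2 \cdot 27 \left(-48 + 27\right)\right)} = \frac{1}{-4825 - \left(-3 + 2 \cdot 27 \left(-21\right)\right)} = \frac{1}{-4825 + \left(3 - -1134\right)} = \frac{1}{-4825 + \left(3 + 1134\right)} = \frac{1}{-4825 + 1137} = \frac{1}{-3688} = - \frac{1}{3688}$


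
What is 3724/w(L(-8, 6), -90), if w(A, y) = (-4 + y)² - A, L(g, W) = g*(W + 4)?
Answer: 931/2229 ≈ 0.41768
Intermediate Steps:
L(g, W) = g*(4 + W)
3724/w(L(-8, 6), -90) = 3724/((-4 - 90)² - (-8)*(4 + 6)) = 3724/((-94)² - (-8)*10) = 3724/(8836 - 1*(-80)) = 3724/(8836 + 80) = 3724/8916 = 3724*(1/8916) = 931/2229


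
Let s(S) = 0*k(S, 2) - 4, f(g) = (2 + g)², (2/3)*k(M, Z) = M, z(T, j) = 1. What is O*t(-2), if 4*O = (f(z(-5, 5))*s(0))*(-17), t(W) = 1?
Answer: 153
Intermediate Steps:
k(M, Z) = 3*M/2
s(S) = -4 (s(S) = 0*(3*S/2) - 4 = 0 - 4 = -4)
O = 153 (O = (((2 + 1)²*(-4))*(-17))/4 = ((3²*(-4))*(-17))/4 = ((9*(-4))*(-17))/4 = (-36*(-17))/4 = (¼)*612 = 153)
O*t(-2) = 153*1 = 153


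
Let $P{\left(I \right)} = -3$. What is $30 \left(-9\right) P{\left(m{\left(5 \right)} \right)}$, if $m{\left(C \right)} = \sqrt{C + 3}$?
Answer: $810$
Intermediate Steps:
$m{\left(C \right)} = \sqrt{3 + C}$
$30 \left(-9\right) P{\left(m{\left(5 \right)} \right)} = 30 \left(-9\right) \left(-3\right) = \left(-270\right) \left(-3\right) = 810$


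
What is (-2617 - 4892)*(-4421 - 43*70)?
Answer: 55799379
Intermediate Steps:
(-2617 - 4892)*(-4421 - 43*70) = -7509*(-4421 - 3010) = -7509*(-7431) = 55799379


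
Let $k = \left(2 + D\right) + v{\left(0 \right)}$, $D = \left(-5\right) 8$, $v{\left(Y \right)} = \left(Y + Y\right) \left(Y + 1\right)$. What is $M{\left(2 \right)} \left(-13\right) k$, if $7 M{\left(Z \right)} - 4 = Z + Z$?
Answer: $\frac{3952}{7} \approx 564.57$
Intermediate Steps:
$v{\left(Y \right)} = 2 Y \left(1 + Y\right)$
$D = -40$
$M{\left(Z \right)} = \frac{4}{7} + \frac{2 Z}{7}$ ($M{\left(Z \right)} = \frac{4}{7} + \frac{Z + Z}{7} = \frac{4}{7} + \frac{2 Z}{7}$)
$k = -38$ ($k = \left(2 - 40\right) + 2 \cdot 0 \left(1 + 0\right) = -38 + 2 \cdot 0 \cdot 1 = -38 + 0 = -38$)
$M{\left(2 \right)} \left(-13\right) k = \left(\frac{4}{7} + \frac{2}{7} \cdot 2\right) \left(-13\right) \left(-38\right) = \left(\frac{4}{7} + \frac{4}{7}\right) \left(-13\right) \left(-38\right) = \frac{8}{7} \left(-13\right) \left(-38\right) = \left(- \frac{104}{7}\right) \left(-38\right) = \frac{3952}{7}$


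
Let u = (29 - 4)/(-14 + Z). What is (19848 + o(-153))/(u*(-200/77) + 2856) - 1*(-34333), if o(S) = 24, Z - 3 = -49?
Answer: 11331944885/329993 ≈ 34340.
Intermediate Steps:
Z = -46 (Z = 3 - 49 = -46)
u = -5/12 (u = (29 - 4)/(-14 - 46) = 25/(-60) = 25*(-1/60) = -5/12 ≈ -0.41667)
(19848 + o(-153))/(u*(-200/77) + 2856) - 1*(-34333) = (19848 + 24)/(-(-250)/(3*77) + 2856) - 1*(-34333) = 19872/(-(-250)/(3*77) + 2856) + 34333 = 19872/(-5/12*(-200/77) + 2856) + 34333 = 19872/(250/231 + 2856) + 34333 = 19872/(659986/231) + 34333 = 19872*(231/659986) + 34333 = 2295216/329993 + 34333 = 11331944885/329993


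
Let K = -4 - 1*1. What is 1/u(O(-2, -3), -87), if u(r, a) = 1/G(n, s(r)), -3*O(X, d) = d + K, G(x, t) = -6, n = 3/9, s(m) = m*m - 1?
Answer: -6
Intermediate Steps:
K = -5 (K = -4 - 1 = -5)
s(m) = -1 + m² (s(m) = m² - 1 = -1 + m²)
n = ⅓ (n = 3*(⅑) = ⅓ ≈ 0.33333)
O(X, d) = 5/3 - d/3 (O(X, d) = -(d - 5)/3 = -(-5 + d)/3 = 5/3 - d/3)
u(r, a) = -⅙ (u(r, a) = 1/(-6) = -⅙)
1/u(O(-2, -3), -87) = 1/(-⅙) = -6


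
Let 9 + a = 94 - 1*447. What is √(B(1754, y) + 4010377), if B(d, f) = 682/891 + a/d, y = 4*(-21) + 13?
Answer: √249844312210574/7893 ≈ 2002.6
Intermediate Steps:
a = -362 (a = -9 + (94 - 1*447) = -9 + (94 - 447) = -9 - 353 = -362)
y = -71 (y = -84 + 13 = -71)
B(d, f) = 62/81 - 362/d (B(d, f) = 682/891 - 362/d = 682*(1/891) - 362/d = 62/81 - 362/d)
√(B(1754, y) + 4010377) = √((62/81 - 362/1754) + 4010377) = √((62/81 - 362*1/1754) + 4010377) = √((62/81 - 181/877) + 4010377) = √(39713/71037 + 4010377) = √(284885190662/71037) = √249844312210574/7893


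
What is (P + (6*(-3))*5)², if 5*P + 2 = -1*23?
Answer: 9025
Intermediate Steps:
P = -5 (P = -⅖ + (-1*23)/5 = -⅖ + (⅕)*(-23) = -⅖ - 23/5 = -5)
(P + (6*(-3))*5)² = (-5 + (6*(-3))*5)² = (-5 - 18*5)² = (-5 - 90)² = (-95)² = 9025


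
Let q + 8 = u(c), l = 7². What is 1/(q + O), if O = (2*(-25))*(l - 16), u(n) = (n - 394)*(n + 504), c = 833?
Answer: 1/585285 ≈ 1.7086e-6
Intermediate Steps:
l = 49
u(n) = (-394 + n)*(504 + n)
q = 586935 (q = -8 + (-198576 + 833² + 110*833) = -8 + (-198576 + 693889 + 91630) = -8 + 586943 = 586935)
O = -1650 (O = (2*(-25))*(49 - 16) = -50*33 = -1650)
1/(q + O) = 1/(586935 - 1650) = 1/585285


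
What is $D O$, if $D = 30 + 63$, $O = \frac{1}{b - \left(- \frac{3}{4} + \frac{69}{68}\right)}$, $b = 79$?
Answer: $\frac{3162}{2677} \approx 1.1812$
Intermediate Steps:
$O = \frac{34}{2677}$ ($O = \frac{1}{79 - \left(- \frac{3}{4} + \frac{69}{68}\right)} = \frac{1}{79 - \frac{9}{34}} = \frac{1}{\frac{2677}{34}} = \frac{34}{2677} \approx 0.012701$)
$D = 93$
$D O = 93 \cdot \frac{34}{2677} = \frac{3162}{2677}$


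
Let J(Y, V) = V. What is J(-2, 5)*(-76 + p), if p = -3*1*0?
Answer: -380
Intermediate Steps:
p = 0 (p = -3*0 = 0)
J(-2, 5)*(-76 + p) = 5*(-76 + 0) = 5*(-76) = -380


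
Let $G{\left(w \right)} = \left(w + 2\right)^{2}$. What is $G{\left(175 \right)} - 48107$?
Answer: $-16778$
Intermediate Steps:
$G{\left(w \right)} = \left(2 + w\right)^{2}$
$G{\left(175 \right)} - 48107 = \left(2 + 175\right)^{2} - 48107 = 177^{2} - 48107 = 31329 - 48107 = -16778$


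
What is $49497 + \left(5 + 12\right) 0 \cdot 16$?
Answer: $49497$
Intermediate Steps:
$49497 + \left(5 + 12\right) 0 \cdot 16 = 49497 + 17 \cdot 0 \cdot 16 = 49497 + 0 \cdot 16 = 49497 + 0 = 49497$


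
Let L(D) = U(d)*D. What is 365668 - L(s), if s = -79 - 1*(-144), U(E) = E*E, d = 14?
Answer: 352928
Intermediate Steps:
U(E) = E**2
s = 65 (s = -79 + 144 = 65)
L(D) = 196*D (L(D) = 14**2*D = 196*D)
365668 - L(s) = 365668 - 196*65 = 365668 - 1*12740 = 365668 - 12740 = 352928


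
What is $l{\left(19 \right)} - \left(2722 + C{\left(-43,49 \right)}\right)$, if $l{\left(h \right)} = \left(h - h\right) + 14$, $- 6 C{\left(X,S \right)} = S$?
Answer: $- \frac{16199}{6} \approx -2699.8$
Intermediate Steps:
$C{\left(X,S \right)} = - \frac{S}{6}$
$l{\left(h \right)} = 14$ ($l{\left(h \right)} = 0 + 14 = 14$)
$l{\left(19 \right)} - \left(2722 + C{\left(-43,49 \right)}\right) = 14 - \left(2722 - \frac{49}{6}\right) = 14 - \frac{16283}{6} = - \frac{16199}{6}$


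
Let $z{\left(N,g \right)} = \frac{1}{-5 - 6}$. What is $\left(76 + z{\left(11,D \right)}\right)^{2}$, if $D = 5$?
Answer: $\frac{697225}{121} \approx 5762.2$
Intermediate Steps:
$z{\left(N,g \right)} = - \frac{1}{11}$ ($z{\left(N,g \right)} = \frac{1}{-11} = - \frac{1}{11}$)
$\left(76 + z{\left(11,D \right)}\right)^{2} = \left(76 - \frac{1}{11}\right)^{2} = \left(\frac{835}{11}\right)^{2} = \frac{697225}{121}$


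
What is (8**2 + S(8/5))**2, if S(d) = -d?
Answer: 97344/25 ≈ 3893.8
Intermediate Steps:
(8**2 + S(8/5))**2 = (8**2 - 8/5)**2 = (64 - 8/5)**2 = (312/5)**2 = 97344/25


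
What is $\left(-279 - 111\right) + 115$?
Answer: $-275$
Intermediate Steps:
$\left(-279 - 111\right) + 115 = -390 + 115 = -275$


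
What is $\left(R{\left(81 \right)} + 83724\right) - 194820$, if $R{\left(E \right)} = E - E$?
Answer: $-111096$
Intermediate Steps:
$R{\left(E \right)} = 0$
$\left(R{\left(81 \right)} + 83724\right) - 194820 = \left(0 + 83724\right) - 194820 = 83724 - 194820 = -111096$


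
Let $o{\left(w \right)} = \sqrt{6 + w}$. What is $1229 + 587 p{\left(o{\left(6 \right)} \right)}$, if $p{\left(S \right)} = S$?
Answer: $1229 + 1174 \sqrt{3} \approx 3262.4$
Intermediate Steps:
$1229 + 587 p{\left(o{\left(6 \right)} \right)} = 1229 + 587 \sqrt{6 + 6} = 1229 + 587 \sqrt{12} = 1229 + 587 \cdot 2 \sqrt{3} = 1229 + 1174 \sqrt{3}$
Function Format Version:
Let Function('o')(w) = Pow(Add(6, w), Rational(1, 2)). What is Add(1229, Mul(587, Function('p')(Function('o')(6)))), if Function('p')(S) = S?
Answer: Add(1229, Mul(1174, Pow(3, Rational(1, 2)))) ≈ 3262.4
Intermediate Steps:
Add(1229, Mul(587, Function('p')(Function('o')(6)))) = Add(1229, Mul(587, Pow(Add(6, 6), Rational(1, 2)))) = Add(1229, Mul(587, Pow(12, Rational(1, 2)))) = Add(1229, Mul(587, Mul(2, Pow(3, Rational(1, 2))))) = Add(1229, Mul(1174, Pow(3, Rational(1, 2))))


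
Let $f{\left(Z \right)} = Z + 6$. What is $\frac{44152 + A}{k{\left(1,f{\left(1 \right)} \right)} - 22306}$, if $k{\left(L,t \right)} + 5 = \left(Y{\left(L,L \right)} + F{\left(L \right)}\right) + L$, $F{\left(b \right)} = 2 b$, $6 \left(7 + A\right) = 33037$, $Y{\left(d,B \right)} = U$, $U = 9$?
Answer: $- \frac{297907}{133794} \approx -2.2266$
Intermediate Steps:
$Y{\left(d,B \right)} = 9$
$A = \frac{32995}{6}$ ($A = -7 + \frac{1}{6} \cdot 33037 = -7 + \frac{33037}{6} = \frac{32995}{6} \approx 5499.2$)
$f{\left(Z \right)} = 6 + Z$
$k{\left(L,t \right)} = 4 + 3 L$ ($k{\left(L,t \right)} = -5 + \left(\left(9 + 2 L\right) + L\right) = -5 + \left(9 + 3 L\right) = 4 + 3 L$)
$\frac{44152 + A}{k{\left(1,f{\left(1 \right)} \right)} - 22306} = \frac{44152 + \frac{32995}{6}}{\left(4 + 3 \cdot 1\right) - 22306} = \frac{297907}{6 \left(\left(4 + 3\right) - 22306\right)} = \frac{297907}{6 \left(7 - 22306\right)} = \frac{297907}{6 \left(-22299\right)} = \frac{297907}{6} \left(- \frac{1}{22299}\right) = - \frac{297907}{133794}$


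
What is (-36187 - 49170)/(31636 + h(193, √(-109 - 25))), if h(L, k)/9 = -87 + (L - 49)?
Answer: -85357/32149 ≈ -2.6550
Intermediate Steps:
h(L, k) = -1224 + 9*L (h(L, k) = 9*(-87 + (L - 49)) = 9*(-87 + (-49 + L)) = 9*(-136 + L) = -1224 + 9*L)
(-36187 - 49170)/(31636 + h(193, √(-109 - 25))) = (-36187 - 49170)/(31636 + (-1224 + 9*193)) = -85357/(31636 + (-1224 + 1737)) = -85357/(31636 + 513) = -85357/32149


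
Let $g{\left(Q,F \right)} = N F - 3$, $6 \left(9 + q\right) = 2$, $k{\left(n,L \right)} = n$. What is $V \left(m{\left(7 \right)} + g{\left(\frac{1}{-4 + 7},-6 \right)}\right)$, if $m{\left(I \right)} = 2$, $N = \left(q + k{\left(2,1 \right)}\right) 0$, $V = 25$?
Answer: $-25$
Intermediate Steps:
$q = - \frac{26}{3}$ ($q = -9 + \frac{1}{6} \cdot 2 = -9 + \frac{1}{3} = - \frac{26}{3} \approx -8.6667$)
$N = 0$ ($N = \left(- \frac{26}{3} + 2\right) 0 = \left(- \frac{20}{3}\right) 0 = 0$)
$g{\left(Q,F \right)} = -3$ ($g{\left(Q,F \right)} = 0 F - 3 = 0 - 3 = -3$)
$V \left(m{\left(7 \right)} + g{\left(\frac{1}{-4 + 7},-6 \right)}\right) = 25 \left(2 - 3\right) = 25 \left(-1\right) = -25$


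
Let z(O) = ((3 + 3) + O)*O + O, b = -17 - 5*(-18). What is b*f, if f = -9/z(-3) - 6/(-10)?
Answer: 1971/20 ≈ 98.550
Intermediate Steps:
b = 73 (b = -17 + 90 = 73)
z(O) = O + O*(6 + O) (z(O) = (6 + O)*O + O = O*(6 + O) + O = O + O*(6 + O))
f = 27/20 (f = -9*(-1/(3*(7 - 3))) - 6/(-10) = -9/((-3*4)) - 6*(-1/10) = -9/(-12) + 3/5 = -9*(-1/12) + 3/5 = 3/4 + 3/5 = 27/20 ≈ 1.3500)
b*f = 73*(27/20) = 1971/20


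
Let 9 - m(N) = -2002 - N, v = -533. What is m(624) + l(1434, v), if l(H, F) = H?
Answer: 4069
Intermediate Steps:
m(N) = 2011 + N (m(N) = 9 - (-2002 - N) = 9 + (2002 + N) = 2011 + N)
m(624) + l(1434, v) = (2011 + 624) + 1434 = 2635 + 1434 = 4069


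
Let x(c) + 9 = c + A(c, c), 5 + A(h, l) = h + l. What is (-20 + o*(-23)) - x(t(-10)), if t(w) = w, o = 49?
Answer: -1103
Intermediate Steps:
A(h, l) = -5 + h + l (A(h, l) = -5 + (h + l) = -5 + h + l)
x(c) = -14 + 3*c (x(c) = -9 + (c + (-5 + c + c)) = -9 + (c + (-5 + 2*c)) = -9 + (-5 + 3*c) = -14 + 3*c)
(-20 + o*(-23)) - x(t(-10)) = (-20 + 49*(-23)) - (-14 + 3*(-10)) = (-20 - 1127) - (-14 - 30) = -1147 - 1*(-44) = -1147 + 44 = -1103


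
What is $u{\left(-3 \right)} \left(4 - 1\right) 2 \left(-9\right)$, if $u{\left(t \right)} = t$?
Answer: $162$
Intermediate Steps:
$u{\left(-3 \right)} \left(4 - 1\right) 2 \left(-9\right) = - 3 \left(4 - 1\right) 2 \left(-9\right) = - 3 \cdot 3 \cdot 2 \left(-9\right) = \left(-3\right) 6 \left(-9\right) = \left(-18\right) \left(-9\right) = 162$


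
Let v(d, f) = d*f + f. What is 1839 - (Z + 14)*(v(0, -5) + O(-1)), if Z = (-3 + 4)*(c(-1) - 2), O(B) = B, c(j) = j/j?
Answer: 1917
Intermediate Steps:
c(j) = 1
Z = -1 (Z = (-3 + 4)*(1 - 2) = 1*(-1) = -1)
v(d, f) = f + d*f
1839 - (Z + 14)*(v(0, -5) + O(-1)) = 1839 - (-1 + 14)*(-5*(1 + 0) - 1) = 1839 - 13*(-5*1 - 1) = 1839 - 13*(-5 - 1) = 1839 - 13*(-6) = 1839 - 1*(-78) = 1839 + 78 = 1917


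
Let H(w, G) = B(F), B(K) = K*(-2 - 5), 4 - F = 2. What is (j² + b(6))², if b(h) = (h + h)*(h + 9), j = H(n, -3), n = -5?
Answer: 141376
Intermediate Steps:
F = 2 (F = 4 - 1*2 = 4 - 2 = 2)
B(K) = -7*K (B(K) = K*(-7) = -7*K)
H(w, G) = -14 (H(w, G) = -7*2 = -14)
j = -14
b(h) = 2*h*(9 + h) (b(h) = (2*h)*(9 + h) = 2*h*(9 + h))
(j² + b(6))² = ((-14)² + 2*6*(9 + 6))² = (196 + 2*6*15)² = (196 + 180)² = 376² = 141376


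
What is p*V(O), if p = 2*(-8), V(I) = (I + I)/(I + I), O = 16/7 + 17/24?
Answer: -16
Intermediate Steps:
O = 503/168 (O = 16*(1/7) + 17*(1/24) = 16/7 + 17/24 = 503/168 ≈ 2.9940)
V(I) = 1 (V(I) = (2*I)/((2*I)) = (2*I)*(1/(2*I)) = 1)
p = -16
p*V(O) = -16*1 = -16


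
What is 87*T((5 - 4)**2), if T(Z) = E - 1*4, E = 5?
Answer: 87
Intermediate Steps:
T(Z) = 1 (T(Z) = 5 - 1*4 = 5 - 4 = 1)
87*T((5 - 4)**2) = 87*1 = 87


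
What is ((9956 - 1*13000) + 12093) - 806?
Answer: 8243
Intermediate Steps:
((9956 - 1*13000) + 12093) - 806 = ((9956 - 13000) + 12093) - 806 = (-3044 + 12093) - 806 = 9049 - 806 = 8243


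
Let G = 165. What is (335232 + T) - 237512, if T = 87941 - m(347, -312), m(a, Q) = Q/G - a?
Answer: 10230544/55 ≈ 1.8601e+5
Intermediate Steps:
m(a, Q) = -a + Q/165 (m(a, Q) = Q/165 - a = -a + Q/165)
T = 4855944/55 (T = 87941 - (-1*347 + (1/165)*(-312)) = 87941 - (-347 - 104/55) = 87941 - 1*(-19189/55) = 87941 + 19189/55 = 4855944/55 ≈ 88290.)
(335232 + T) - 237512 = (335232 + 4855944/55) - 237512 = 23293704/55 - 237512 = 10230544/55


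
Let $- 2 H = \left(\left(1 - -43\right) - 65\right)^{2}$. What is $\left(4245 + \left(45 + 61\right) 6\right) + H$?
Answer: $\frac{9321}{2} \approx 4660.5$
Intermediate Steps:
$H = - \frac{441}{2}$ ($H = - \frac{\left(\left(1 - -43\right) - 65\right)^{2}}{2} = - \frac{\left(\left(1 + 43\right) - 65\right)^{2}}{2} = - \frac{\left(44 - 65\right)^{2}}{2} = - \frac{\left(-21\right)^{2}}{2} = \left(- \frac{1}{2}\right) 441 = - \frac{441}{2} \approx -220.5$)
$\left(4245 + \left(45 + 61\right) 6\right) + H = \left(4245 + \left(45 + 61\right) 6\right) - \frac{441}{2} = \left(4245 + 106 \cdot 6\right) - \frac{441}{2} = \left(4245 + 636\right) - \frac{441}{2} = 4881 - \frac{441}{2} = \frac{9321}{2}$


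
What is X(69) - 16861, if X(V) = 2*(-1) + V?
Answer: -16794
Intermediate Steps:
X(V) = -2 + V
X(69) - 16861 = (-2 + 69) - 16861 = 67 - 16861 = -16794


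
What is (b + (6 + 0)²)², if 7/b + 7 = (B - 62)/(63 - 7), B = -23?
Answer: 281568400/227529 ≈ 1237.5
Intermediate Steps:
b = -392/477 (b = 7/(-7 + (-23 - 62)/(63 - 7)) = 7/(-7 - 85/56) = 7/(-477/56) = 7*(-56/477) = -392/477 ≈ -0.82180)
(b + (6 + 0)²)² = (-392/477 + (6 + 0)²)² = (-392/477 + 6²)² = (-392/477 + 36)² = (16780/477)² = 281568400/227529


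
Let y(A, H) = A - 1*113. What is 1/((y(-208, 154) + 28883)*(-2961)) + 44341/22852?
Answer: 64655356295/33321400308 ≈ 1.9404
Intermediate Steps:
y(A, H) = -113 + A (y(A, H) = A - 113 = -113 + A)
1/((y(-208, 154) + 28883)*(-2961)) + 44341/22852 = 1/(((-113 - 208) + 28883)*(-2961)) + 44341/22852 = -1/2961/(-321 + 28883) + 44341*(1/22852) = -1/2961/28562 + 1529/788 = (1/28562)*(-1/2961) + 1529/788 = -1/84572082 + 1529/788 = 64655356295/33321400308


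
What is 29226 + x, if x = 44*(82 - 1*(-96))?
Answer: 37058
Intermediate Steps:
x = 7832 (x = 44*(82 + 96) = 44*178 = 7832)
29226 + x = 29226 + 7832 = 37058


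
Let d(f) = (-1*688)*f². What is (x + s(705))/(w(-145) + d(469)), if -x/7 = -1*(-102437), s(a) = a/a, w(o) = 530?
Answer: 358529/75666319 ≈ 0.0047383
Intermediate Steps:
d(f) = -688*f²
s(a) = 1
x = -717059 (x = -(-7)*(-102437) = -7*102437 = -717059)
(x + s(705))/(w(-145) + d(469)) = (-717059 + 1)/(530 - 688*469²) = -717058/(530 - 688*219961) = -717058/(530 - 151333168) = -717058/(-151332638) = -717058*(-1/151332638) = 358529/75666319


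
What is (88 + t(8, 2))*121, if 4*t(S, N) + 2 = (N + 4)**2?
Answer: 23353/2 ≈ 11677.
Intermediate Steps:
t(S, N) = -1/2 + (4 + N)**2/4 (t(S, N) = -1/2 + (N + 4)**2/4 = -1/2 + (4 + N)**2/4)
(88 + t(8, 2))*121 = (88 + (-1/2 + (4 + 2)**2/4))*121 = (88 + (-1/2 + (1/4)*6**2))*121 = (88 + (-1/2 + (1/4)*36))*121 = (88 + (-1/2 + 9))*121 = (88 + 17/2)*121 = (193/2)*121 = 23353/2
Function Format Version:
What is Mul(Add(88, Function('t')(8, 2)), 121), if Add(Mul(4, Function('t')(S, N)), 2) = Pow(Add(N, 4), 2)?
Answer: Rational(23353, 2) ≈ 11677.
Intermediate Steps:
Function('t')(S, N) = Add(Rational(-1, 2), Mul(Rational(1, 4), Pow(Add(4, N), 2))) (Function('t')(S, N) = Add(Rational(-1, 2), Mul(Rational(1, 4), Pow(Add(N, 4), 2))) = Add(Rational(-1, 2), Mul(Rational(1, 4), Pow(Add(4, N), 2))))
Mul(Add(88, Function('t')(8, 2)), 121) = Mul(Add(88, Add(Rational(-1, 2), Mul(Rational(1, 4), Pow(Add(4, 2), 2)))), 121) = Mul(Add(88, Add(Rational(-1, 2), Mul(Rational(1, 4), Pow(6, 2)))), 121) = Mul(Add(88, Add(Rational(-1, 2), Mul(Rational(1, 4), 36))), 121) = Mul(Add(88, Add(Rational(-1, 2), 9)), 121) = Mul(Add(88, Rational(17, 2)), 121) = Mul(Rational(193, 2), 121) = Rational(23353, 2)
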